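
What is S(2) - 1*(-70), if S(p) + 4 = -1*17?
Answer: 49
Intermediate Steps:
S(p) = -21 (S(p) = -4 - 1*17 = -4 - 17 = -21)
S(2) - 1*(-70) = -21 - 1*(-70) = -21 + 70 = 49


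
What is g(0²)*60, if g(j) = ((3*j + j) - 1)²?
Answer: 60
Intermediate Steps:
g(j) = (-1 + 4*j)² (g(j) = (4*j - 1)² = (-1 + 4*j)²)
g(0²)*60 = (-1 + 4*0²)²*60 = (-1 + 4*0)²*60 = (-1 + 0)²*60 = (-1)²*60 = 1*60 = 60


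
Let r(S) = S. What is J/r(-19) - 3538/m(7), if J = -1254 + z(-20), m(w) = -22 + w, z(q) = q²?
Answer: 80032/285 ≈ 280.81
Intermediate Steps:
J = -854 (J = -1254 + (-20)² = -1254 + 400 = -854)
J/r(-19) - 3538/m(7) = -854/(-19) - 3538/(-22 + 7) = -854*(-1/19) - 3538/(-15) = 854/19 - 3538*(-1/15) = 854/19 + 3538/15 = 80032/285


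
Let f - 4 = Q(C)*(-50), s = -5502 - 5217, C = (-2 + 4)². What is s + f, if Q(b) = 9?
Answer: -11165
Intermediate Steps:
C = 4 (C = 2² = 4)
s = -10719
f = -446 (f = 4 + 9*(-50) = 4 - 450 = -446)
s + f = -10719 - 446 = -11165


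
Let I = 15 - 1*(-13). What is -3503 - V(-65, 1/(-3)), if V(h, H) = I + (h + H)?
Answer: -10397/3 ≈ -3465.7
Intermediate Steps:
I = 28 (I = 15 + 13 = 28)
V(h, H) = 28 + H + h (V(h, H) = 28 + (h + H) = 28 + (H + h) = 28 + H + h)
-3503 - V(-65, 1/(-3)) = -3503 - (28 + 1/(-3) - 65) = -3503 - (28 - ⅓ - 65) = -3503 - 1*(-112/3) = -3503 + 112/3 = -10397/3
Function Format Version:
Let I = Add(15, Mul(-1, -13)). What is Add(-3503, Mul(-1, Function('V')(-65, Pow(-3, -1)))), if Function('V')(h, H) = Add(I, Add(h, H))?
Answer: Rational(-10397, 3) ≈ -3465.7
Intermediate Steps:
I = 28 (I = Add(15, 13) = 28)
Function('V')(h, H) = Add(28, H, h) (Function('V')(h, H) = Add(28, Add(h, H)) = Add(28, Add(H, h)) = Add(28, H, h))
Add(-3503, Mul(-1, Function('V')(-65, Pow(-3, -1)))) = Add(-3503, Mul(-1, Add(28, Pow(-3, -1), -65))) = Add(-3503, Mul(-1, Add(28, Rational(-1, 3), -65))) = Add(-3503, Mul(-1, Rational(-112, 3))) = Add(-3503, Rational(112, 3)) = Rational(-10397, 3)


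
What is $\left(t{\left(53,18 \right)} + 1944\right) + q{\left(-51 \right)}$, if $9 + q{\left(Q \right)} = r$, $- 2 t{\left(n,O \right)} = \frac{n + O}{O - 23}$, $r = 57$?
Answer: $\frac{19991}{10} \approx 1999.1$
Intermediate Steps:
$t{\left(n,O \right)} = - \frac{O + n}{2 \left(-23 + O\right)}$ ($t{\left(n,O \right)} = - \frac{\left(n + O\right) \frac{1}{O - 23}}{2} = - \frac{\left(O + n\right) \frac{1}{-23 + O}}{2} = - \frac{\frac{1}{-23 + O} \left(O + n\right)}{2} = - \frac{O + n}{2 \left(-23 + O\right)}$)
$q{\left(Q \right)} = 48$ ($q{\left(Q \right)} = -9 + 57 = 48$)
$\left(t{\left(53,18 \right)} + 1944\right) + q{\left(-51 \right)} = \left(\frac{\left(-1\right) 18 - 53}{2 \left(-23 + 18\right)} + 1944\right) + 48 = \left(\frac{-18 - 53}{2 \left(-5\right)} + 1944\right) + 48 = \left(\frac{1}{2} \left(- \frac{1}{5}\right) \left(-71\right) + 1944\right) + 48 = \left(\frac{71}{10} + 1944\right) + 48 = \frac{19511}{10} + 48 = \frac{19991}{10}$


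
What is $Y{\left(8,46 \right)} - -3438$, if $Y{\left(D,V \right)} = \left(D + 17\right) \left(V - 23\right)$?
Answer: $4013$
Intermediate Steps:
$Y{\left(D,V \right)} = \left(-23 + V\right) \left(17 + D\right)$ ($Y{\left(D,V \right)} = \left(17 + D\right) \left(-23 + V\right) = \left(-23 + V\right) \left(17 + D\right)$)
$Y{\left(8,46 \right)} - -3438 = \left(-391 - 184 + 17 \cdot 46 + 8 \cdot 46\right) - -3438 = \left(-391 - 184 + 782 + 368\right) + 3438 = 575 + 3438 = 4013$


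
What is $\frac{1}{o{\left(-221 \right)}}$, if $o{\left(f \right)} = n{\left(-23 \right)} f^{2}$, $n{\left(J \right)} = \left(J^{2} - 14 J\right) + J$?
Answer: $\frac{1}{40440348} \approx 2.4728 \cdot 10^{-8}$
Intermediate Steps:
$n{\left(J \right)} = J^{2} - 13 J$
$o{\left(f \right)} = 828 f^{2}$ ($o{\left(f \right)} = - 23 \left(-13 - 23\right) f^{2} = \left(-23\right) \left(-36\right) f^{2} = 828 f^{2}$)
$\frac{1}{o{\left(-221 \right)}} = \frac{1}{828 \left(-221\right)^{2}} = \frac{1}{828 \cdot 48841} = \frac{1}{40440348}$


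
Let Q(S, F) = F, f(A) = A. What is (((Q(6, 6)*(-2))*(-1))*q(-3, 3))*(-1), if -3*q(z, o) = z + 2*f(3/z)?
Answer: -20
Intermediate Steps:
q(z, o) = -2/z - z/3 (q(z, o) = -(z + 2*(3/z))/3 = -(z + 6/z)/3 = -2/z - z/3)
(((Q(6, 6)*(-2))*(-1))*q(-3, 3))*(-1) = (((6*(-2))*(-1))*(-2/(-3) - ⅓*(-3)))*(-1) = ((-12*(-1))*(-2*(-⅓) + 1))*(-1) = (12*(⅔ + 1))*(-1) = (12*(5/3))*(-1) = 20*(-1) = -20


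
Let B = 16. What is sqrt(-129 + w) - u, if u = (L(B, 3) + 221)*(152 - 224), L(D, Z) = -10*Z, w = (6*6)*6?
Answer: 13752 + sqrt(87) ≈ 13761.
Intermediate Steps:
w = 216 (w = 36*6 = 216)
u = -13752 (u = (-10*3 + 221)*(152 - 224) = (-30 + 221)*(-72) = 191*(-72) = -13752)
sqrt(-129 + w) - u = sqrt(-129 + 216) - 1*(-13752) = sqrt(87) + 13752 = 13752 + sqrt(87)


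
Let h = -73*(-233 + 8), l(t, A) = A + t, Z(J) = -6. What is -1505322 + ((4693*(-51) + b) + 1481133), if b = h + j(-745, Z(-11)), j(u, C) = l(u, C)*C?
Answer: -242601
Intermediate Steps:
j(u, C) = C*(C + u) (j(u, C) = (C + u)*C = C*(C + u))
h = 16425 (h = -73*(-225) = 16425)
b = 20931 (b = 16425 - 6*(-6 - 745) = 16425 - 6*(-751) = 16425 + 4506 = 20931)
-1505322 + ((4693*(-51) + b) + 1481133) = -1505322 + ((4693*(-51) + 20931) + 1481133) = -1505322 + ((-239343 + 20931) + 1481133) = -1505322 + (-218412 + 1481133) = -1505322 + 1262721 = -242601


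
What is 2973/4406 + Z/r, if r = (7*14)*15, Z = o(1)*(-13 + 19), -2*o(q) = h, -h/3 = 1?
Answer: 367497/539735 ≈ 0.68088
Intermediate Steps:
h = -3 (h = -3*1 = -3)
o(q) = 3/2 (o(q) = -½*(-3) = 3/2)
Z = 9 (Z = 3*(-13 + 19)/2 = (3/2)*6 = 9)
r = 1470 (r = 98*15 = 1470)
2973/4406 + Z/r = 2973/4406 + 9/1470 = 2973*(1/4406) + 9*(1/1470) = 2973/4406 + 3/490 = 367497/539735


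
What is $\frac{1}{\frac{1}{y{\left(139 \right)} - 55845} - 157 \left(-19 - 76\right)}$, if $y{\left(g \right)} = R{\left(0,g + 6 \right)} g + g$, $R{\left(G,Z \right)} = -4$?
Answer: $\frac{56262}{839147729} \approx 6.7047 \cdot 10^{-5}$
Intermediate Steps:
$y{\left(g \right)} = - 3 g$ ($y{\left(g \right)} = - 4 g + g = - 3 g$)
$\frac{1}{\frac{1}{y{\left(139 \right)} - 55845} - 157 \left(-19 - 76\right)} = \frac{1}{\frac{1}{\left(-3\right) 139 - 55845} - 157 \left(-19 - 76\right)} = \frac{1}{\frac{1}{-417 - 55845} - -14915} = \frac{1}{\frac{1}{-56262} + 14915} = \frac{1}{- \frac{1}{56262} + 14915} = \frac{1}{\frac{839147729}{56262}} = \frac{56262}{839147729}$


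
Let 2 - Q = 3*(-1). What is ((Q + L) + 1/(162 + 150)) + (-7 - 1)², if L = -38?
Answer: 9673/312 ≈ 31.003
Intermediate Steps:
Q = 5 (Q = 2 - 3*(-1) = 2 - 1*(-3) = 2 + 3 = 5)
((Q + L) + 1/(162 + 150)) + (-7 - 1)² = ((5 - 38) + 1/(162 + 150)) + (-7 - 1)² = (-33 + 1/312) + (-8)² = (-33 + 1/312) + 64 = -10295/312 + 64 = 9673/312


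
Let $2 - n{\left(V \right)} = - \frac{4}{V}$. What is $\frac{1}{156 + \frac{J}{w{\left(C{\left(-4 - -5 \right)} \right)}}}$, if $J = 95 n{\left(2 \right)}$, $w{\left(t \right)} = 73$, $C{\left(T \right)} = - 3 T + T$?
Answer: $\frac{73}{11768} \approx 0.0062033$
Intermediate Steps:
$C{\left(T \right)} = - 2 T$
$n{\left(V \right)} = 2 + \frac{4}{V}$ ($n{\left(V \right)} = 2 - - \frac{4}{V} = 2 + \frac{4}{V}$)
$J = 380$ ($J = 95 \left(2 + \frac{4}{2}\right) = 95 \left(2 + 4 \cdot \frac{1}{2}\right) = 95 \left(2 + 2\right) = 95 \cdot 4 = 380$)
$\frac{1}{156 + \frac{J}{w{\left(C{\left(-4 - -5 \right)} \right)}}} = \frac{1}{156 + \frac{380}{73}} = \frac{1}{\frac{11768}{73}} = \frac{73}{11768}$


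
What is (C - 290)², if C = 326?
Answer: 1296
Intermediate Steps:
(C - 290)² = (326 - 290)² = 36² = 1296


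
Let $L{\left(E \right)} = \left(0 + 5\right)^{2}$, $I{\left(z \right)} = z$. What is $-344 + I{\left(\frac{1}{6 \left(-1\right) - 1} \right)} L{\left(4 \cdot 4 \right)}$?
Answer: $- \frac{2433}{7} \approx -347.57$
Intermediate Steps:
$L{\left(E \right)} = 25$ ($L{\left(E \right)} = 5^{2} = 25$)
$-344 + I{\left(\frac{1}{6 \left(-1\right) - 1} \right)} L{\left(4 \cdot 4 \right)} = -344 + \frac{1}{6 \left(-1\right) - 1} \cdot 25 = -344 + \frac{1}{-6 - 1} \cdot 25 = -344 + \frac{1}{-7} \cdot 25 = -344 - \frac{25}{7} = - \frac{2433}{7}$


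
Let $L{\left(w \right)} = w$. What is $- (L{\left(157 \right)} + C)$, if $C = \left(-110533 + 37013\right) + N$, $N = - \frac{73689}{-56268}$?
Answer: $\frac{1375971865}{18756} \approx 73362.0$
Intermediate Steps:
$N = \frac{24563}{18756}$ ($N = \left(-73689\right) \left(- \frac{1}{56268}\right) = \frac{24563}{18756} \approx 1.3096$)
$C = - \frac{1378916557}{18756}$ ($C = \left(-110533 + 37013\right) + \frac{24563}{18756} = -73520 + \frac{24563}{18756} = - \frac{1378916557}{18756} \approx -73519.0$)
$- (L{\left(157 \right)} + C) = - (157 - \frac{1378916557}{18756}) = \left(-1\right) \left(- \frac{1375971865}{18756}\right) = \frac{1375971865}{18756}$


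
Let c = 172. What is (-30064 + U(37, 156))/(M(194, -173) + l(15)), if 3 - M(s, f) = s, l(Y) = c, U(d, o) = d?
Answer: 30027/19 ≈ 1580.4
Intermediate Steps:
l(Y) = 172
M(s, f) = 3 - s
(-30064 + U(37, 156))/(M(194, -173) + l(15)) = (-30064 + 37)/((3 - 1*194) + 172) = -30027/((3 - 194) + 172) = -30027/(-191 + 172) = -30027/(-19) = -30027*(-1/19) = 30027/19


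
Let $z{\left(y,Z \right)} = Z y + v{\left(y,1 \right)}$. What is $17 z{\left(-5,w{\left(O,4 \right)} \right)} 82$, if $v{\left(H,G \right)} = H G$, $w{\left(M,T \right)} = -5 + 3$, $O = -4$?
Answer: $6970$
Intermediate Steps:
$w{\left(M,T \right)} = -2$
$v{\left(H,G \right)} = G H$
$z{\left(y,Z \right)} = y + Z y$ ($z{\left(y,Z \right)} = Z y + 1 y = Z y + y = y + Z y$)
$17 z{\left(-5,w{\left(O,4 \right)} \right)} 82 = 17 \left(- 5 \left(1 - 2\right)\right) 82 = 17 \left(\left(-5\right) \left(-1\right)\right) 82 = 17 \cdot 5 \cdot 82 = 85 \cdot 82 = 6970$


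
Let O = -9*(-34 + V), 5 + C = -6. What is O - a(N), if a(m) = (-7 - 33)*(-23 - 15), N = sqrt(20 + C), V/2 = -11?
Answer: -1016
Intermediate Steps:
V = -22 (V = 2*(-11) = -22)
C = -11 (C = -5 - 6 = -11)
O = 504 (O = -9*(-34 - 22) = -9*(-56) = 504)
N = 3 (N = sqrt(20 - 11) = sqrt(9) = 3)
a(m) = 1520 (a(m) = -40*(-38) = 1520)
O - a(N) = 504 - 1*1520 = 504 - 1520 = -1016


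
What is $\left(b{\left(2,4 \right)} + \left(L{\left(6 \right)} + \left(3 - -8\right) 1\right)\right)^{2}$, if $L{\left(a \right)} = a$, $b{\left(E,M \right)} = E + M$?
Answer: $529$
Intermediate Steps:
$\left(b{\left(2,4 \right)} + \left(L{\left(6 \right)} + \left(3 - -8\right) 1\right)\right)^{2} = \left(\left(2 + 4\right) + \left(6 + \left(3 - -8\right) 1\right)\right)^{2} = \left(6 + \left(6 + \left(3 + 8\right) 1\right)\right)^{2} = \left(6 + \left(6 + 11 \cdot 1\right)\right)^{2} = \left(6 + \left(6 + 11\right)\right)^{2} = \left(6 + 17\right)^{2} = 23^{2} = 529$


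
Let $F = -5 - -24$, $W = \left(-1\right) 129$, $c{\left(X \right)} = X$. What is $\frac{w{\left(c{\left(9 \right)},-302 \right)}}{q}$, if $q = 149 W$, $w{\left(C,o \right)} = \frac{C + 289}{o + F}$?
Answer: $\frac{2}{36507} \approx 5.4784 \cdot 10^{-5}$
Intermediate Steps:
$W = -129$
$F = 19$ ($F = -5 + 24 = 19$)
$w{\left(C,o \right)} = \frac{289 + C}{19 + o}$ ($w{\left(C,o \right)} = \frac{C + 289}{o + 19} = \frac{289 + C}{19 + o}$)
$q = -19221$ ($q = 149 \left(-129\right) = -19221$)
$\frac{w{\left(c{\left(9 \right)},-302 \right)}}{q} = \frac{\frac{1}{19 - 302} \left(289 + 9\right)}{-19221} = \frac{1}{-283} \cdot 298 \left(- \frac{1}{19221}\right) = \left(- \frac{1}{283}\right) 298 \left(- \frac{1}{19221}\right) = \left(- \frac{298}{283}\right) \left(- \frac{1}{19221}\right) = \frac{2}{36507}$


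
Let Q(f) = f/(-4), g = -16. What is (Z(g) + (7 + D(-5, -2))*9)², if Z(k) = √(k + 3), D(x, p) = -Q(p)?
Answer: 13637/4 + 117*I*√13 ≈ 3409.3 + 421.85*I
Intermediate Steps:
Q(f) = -f/4 (Q(f) = f*(-¼) = -f/4)
D(x, p) = p/4 (D(x, p) = -(-1)*p/4 = p/4)
Z(k) = √(3 + k)
(Z(g) + (7 + D(-5, -2))*9)² = (√(3 - 16) + (7 + (¼)*(-2))*9)² = (√(-13) + (7 - ½)*9)² = (I*√13 + (13/2)*9)² = (I*√13 + 117/2)² = (117/2 + I*√13)²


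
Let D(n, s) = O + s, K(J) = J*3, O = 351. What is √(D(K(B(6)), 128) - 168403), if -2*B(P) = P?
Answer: 2*I*√41981 ≈ 409.79*I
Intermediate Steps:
B(P) = -P/2
K(J) = 3*J
D(n, s) = 351 + s
√(D(K(B(6)), 128) - 168403) = √((351 + 128) - 168403) = √(479 - 168403) = √(-167924) = 2*I*√41981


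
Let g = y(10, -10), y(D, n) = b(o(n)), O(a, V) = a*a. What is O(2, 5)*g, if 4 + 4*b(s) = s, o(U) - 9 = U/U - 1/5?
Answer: 29/5 ≈ 5.8000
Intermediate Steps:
o(U) = 49/5 (o(U) = 9 + (U/U - 1/5) = 9 + (1 - 1*1/5) = 9 + (1 - 1/5) = 9 + 4/5 = 49/5)
b(s) = -1 + s/4
O(a, V) = a**2
y(D, n) = 29/20 (y(D, n) = -1 + (1/4)*(49/5) = -1 + 49/20 = 29/20)
g = 29/20 ≈ 1.4500
O(2, 5)*g = 2**2*(29/20) = 4*(29/20) = 29/5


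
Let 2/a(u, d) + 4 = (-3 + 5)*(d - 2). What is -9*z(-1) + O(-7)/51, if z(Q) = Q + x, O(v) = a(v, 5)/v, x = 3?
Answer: -6427/357 ≈ -18.003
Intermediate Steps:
a(u, d) = 2/(-8 + 2*d) (a(u, d) = 2/(-4 + (-3 + 5)*(d - 2)) = 2/(-4 + 2*(-2 + d)) = 2/(-4 + (-4 + 2*d)) = 2/(-8 + 2*d))
O(v) = 1/v (O(v) = 1/((-4 + 5)*v) = 1/(1*v) = 1/v)
z(Q) = 3 + Q (z(Q) = Q + 3 = 3 + Q)
-9*z(-1) + O(-7)/51 = -9*(3 - 1) + 1/(-7*51) = -9*2 - ⅐*1/51 = -18 - 1/357 = -6427/357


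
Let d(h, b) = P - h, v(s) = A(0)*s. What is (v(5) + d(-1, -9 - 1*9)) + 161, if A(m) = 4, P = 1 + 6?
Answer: 189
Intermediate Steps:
P = 7
v(s) = 4*s
d(h, b) = 7 - h
(v(5) + d(-1, -9 - 1*9)) + 161 = (4*5 + (7 - 1*(-1))) + 161 = (20 + (7 + 1)) + 161 = (20 + 8) + 161 = 28 + 161 = 189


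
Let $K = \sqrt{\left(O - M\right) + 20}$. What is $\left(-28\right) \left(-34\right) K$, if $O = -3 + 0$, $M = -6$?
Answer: $952 \sqrt{23} \approx 4565.6$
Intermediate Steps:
$O = -3$
$K = \sqrt{23}$ ($K = \sqrt{\left(-3 - -6\right) + 20} = \sqrt{\left(-3 + 6\right) + 20} = \sqrt{3 + 20} = \sqrt{23} \approx 4.7958$)
$\left(-28\right) \left(-34\right) K = \left(-28\right) \left(-34\right) \sqrt{23} = 952 \sqrt{23}$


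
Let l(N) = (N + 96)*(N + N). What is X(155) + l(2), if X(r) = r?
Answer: 547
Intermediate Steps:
l(N) = 2*N*(96 + N) (l(N) = (96 + N)*(2*N) = 2*N*(96 + N))
X(155) + l(2) = 155 + 2*2*(96 + 2) = 155 + 2*2*98 = 155 + 392 = 547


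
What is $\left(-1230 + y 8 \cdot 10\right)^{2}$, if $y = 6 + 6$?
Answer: $72900$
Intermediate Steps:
$y = 12$
$\left(-1230 + y 8 \cdot 10\right)^{2} = \left(-1230 + 12 \cdot 8 \cdot 10\right)^{2} = \left(-1230 + 96 \cdot 10\right)^{2} = \left(-1230 + 960\right)^{2} = \left(-270\right)^{2} = 72900$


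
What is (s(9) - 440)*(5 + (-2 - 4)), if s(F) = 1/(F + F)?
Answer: 7919/18 ≈ 439.94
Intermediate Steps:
s(F) = 1/(2*F)
(s(9) - 440)*(5 + (-2 - 4)) = ((1/2)/9 - 440)*(5 + (-2 - 4)) = ((1/2)*(1/9) - 440)*(5 - 6) = (1/18 - 440)*(-1) = -7919/18*(-1) = 7919/18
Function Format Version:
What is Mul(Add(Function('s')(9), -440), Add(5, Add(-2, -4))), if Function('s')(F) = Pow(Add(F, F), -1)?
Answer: Rational(7919, 18) ≈ 439.94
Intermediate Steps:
Function('s')(F) = Mul(Rational(1, 2), Pow(F, -1)) (Function('s')(F) = Pow(Mul(2, F), -1) = Mul(Rational(1, 2), Pow(F, -1)))
Mul(Add(Function('s')(9), -440), Add(5, Add(-2, -4))) = Mul(Add(Mul(Rational(1, 2), Pow(9, -1)), -440), Add(5, Add(-2, -4))) = Mul(Add(Mul(Rational(1, 2), Rational(1, 9)), -440), Add(5, -6)) = Mul(Add(Rational(1, 18), -440), -1) = Mul(Rational(-7919, 18), -1) = Rational(7919, 18)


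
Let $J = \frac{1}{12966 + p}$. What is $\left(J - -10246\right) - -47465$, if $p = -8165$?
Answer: $\frac{277070512}{4801} \approx 57711.0$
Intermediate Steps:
$J = \frac{1}{4801}$ ($J = \frac{1}{12966 - 8165} = \frac{1}{4801} \approx 0.00020829$)
$\left(J - -10246\right) - -47465 = \left(\frac{1}{4801} - -10246\right) - -47465 = \left(\frac{1}{4801} + 10246\right) + 47465 = \frac{49191047}{4801} + 47465 = \frac{277070512}{4801}$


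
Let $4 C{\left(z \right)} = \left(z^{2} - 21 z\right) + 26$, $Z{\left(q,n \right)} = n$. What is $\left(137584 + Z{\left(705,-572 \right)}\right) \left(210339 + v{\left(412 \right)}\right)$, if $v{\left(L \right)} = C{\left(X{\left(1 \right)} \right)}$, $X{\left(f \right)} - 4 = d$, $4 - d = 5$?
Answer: $28818007984$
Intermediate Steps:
$d = -1$ ($d = 4 - 5 = -1$)
$X{\left(f \right)} = 3$ ($X{\left(f \right)} = 4 - 1 = 3$)
$C{\left(z \right)} = \frac{13}{2} - \frac{21 z}{4} + \frac{z^{2}}{4}$ ($C{\left(z \right)} = \frac{\left(z^{2} - 21 z\right) + 26}{4} = \frac{26 + z^{2} - 21 z}{4} = \frac{13}{2} - \frac{21 z}{4} + \frac{z^{2}}{4}$)
$v{\left(L \right)} = -7$ ($v{\left(L \right)} = \frac{13}{2} - \frac{63}{4} + \frac{3^{2}}{4} = \frac{13}{2} - \frac{63}{4} + \frac{1}{4} \cdot 9 = \frac{13}{2} - \frac{63}{4} + \frac{9}{4} = -7$)
$\left(137584 + Z{\left(705,-572 \right)}\right) \left(210339 + v{\left(412 \right)}\right) = \left(137584 - 572\right) \left(210339 - 7\right) = 137012 \cdot 210332 = 28818007984$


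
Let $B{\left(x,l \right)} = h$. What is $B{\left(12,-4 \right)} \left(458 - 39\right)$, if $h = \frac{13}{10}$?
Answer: $\frac{5447}{10} \approx 544.7$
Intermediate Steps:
$h = \frac{13}{10}$ ($h = 13 \cdot \frac{1}{10} = \frac{13}{10} \approx 1.3$)
$B{\left(x,l \right)} = \frac{13}{10}$
$B{\left(12,-4 \right)} \left(458 - 39\right) = \frac{13 \left(458 - 39\right)}{10} = \frac{13}{10} \cdot 419 = \frac{5447}{10}$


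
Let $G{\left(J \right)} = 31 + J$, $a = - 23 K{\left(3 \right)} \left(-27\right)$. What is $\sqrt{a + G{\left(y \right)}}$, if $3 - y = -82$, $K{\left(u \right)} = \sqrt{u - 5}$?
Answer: $\sqrt{116 + 621 i \sqrt{2}} \approx 22.381 + 19.62 i$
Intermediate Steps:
$K{\left(u \right)} = \sqrt{-5 + u}$
$y = 85$ ($y = 3 - -82 = 3 + 82 = 85$)
$a = 621 i \sqrt{2}$ ($a = - 23 \sqrt{-5 + 3} \left(-27\right) = - 23 \sqrt{-2} \left(-27\right) = - 23 i \sqrt{2} \left(-27\right) = 621 i \sqrt{2} \approx 878.23 i$)
$\sqrt{a + G{\left(y \right)}} = \sqrt{621 i \sqrt{2} + \left(31 + 85\right)} = \sqrt{621 i \sqrt{2} + 116} = \sqrt{116 + 621 i \sqrt{2}}$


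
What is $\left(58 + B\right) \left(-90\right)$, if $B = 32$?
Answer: $-8100$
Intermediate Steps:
$\left(58 + B\right) \left(-90\right) = \left(58 + 32\right) \left(-90\right) = 90 \left(-90\right) = -8100$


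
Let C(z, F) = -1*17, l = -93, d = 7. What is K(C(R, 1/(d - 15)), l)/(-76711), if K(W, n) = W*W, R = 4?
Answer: -289/76711 ≈ -0.0037674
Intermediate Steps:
C(z, F) = -17
K(W, n) = W²
K(C(R, 1/(d - 15)), l)/(-76711) = (-17)²/(-76711) = 289*(-1/76711) = -289/76711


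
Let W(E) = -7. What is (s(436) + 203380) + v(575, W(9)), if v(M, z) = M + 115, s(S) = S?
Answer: 204506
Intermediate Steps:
v(M, z) = 115 + M
(s(436) + 203380) + v(575, W(9)) = (436 + 203380) + (115 + 575) = 203816 + 690 = 204506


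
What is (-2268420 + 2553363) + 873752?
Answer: 1158695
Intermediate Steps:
(-2268420 + 2553363) + 873752 = 284943 + 873752 = 1158695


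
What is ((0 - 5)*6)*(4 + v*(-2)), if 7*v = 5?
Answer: -540/7 ≈ -77.143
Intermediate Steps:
v = 5/7 (v = (1/7)*5 = 5/7 ≈ 0.71429)
((0 - 5)*6)*(4 + v*(-2)) = ((0 - 5)*6)*(4 + (5/7)*(-2)) = (-5*6)*(4 - 10/7) = -30*18/7 = -540/7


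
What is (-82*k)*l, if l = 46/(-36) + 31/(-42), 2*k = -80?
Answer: -416560/63 ≈ -6612.1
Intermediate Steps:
k = -40 (k = (½)*(-80) = -40)
l = -127/63 (l = 46*(-1/36) + 31*(-1/42) = -23/18 - 31/42 = -127/63 ≈ -2.0159)
(-82*k)*l = -82*(-40)*(-127/63) = 3280*(-127/63) = -416560/63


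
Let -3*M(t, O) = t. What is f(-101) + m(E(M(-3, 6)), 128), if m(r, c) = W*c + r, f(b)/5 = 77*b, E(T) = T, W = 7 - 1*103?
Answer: -51172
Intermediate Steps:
M(t, O) = -t/3
W = -96 (W = 7 - 103 = -96)
f(b) = 385*b (f(b) = 5*(77*b) = 385*b)
m(r, c) = r - 96*c (m(r, c) = -96*c + r = r - 96*c)
f(-101) + m(E(M(-3, 6)), 128) = 385*(-101) + (-⅓*(-3) - 96*128) = -38885 + (1 - 12288) = -38885 - 12287 = -51172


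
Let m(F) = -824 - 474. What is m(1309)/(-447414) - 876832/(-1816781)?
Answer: 17939322463/36947875197 ≈ 0.48553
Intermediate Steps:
m(F) = -1298
m(1309)/(-447414) - 876832/(-1816781) = -1298/(-447414) - 876832/(-1816781) = -1298*(-1/447414) - 876832*(-1/1816781) = 59/20337 + 876832/1816781 = 17939322463/36947875197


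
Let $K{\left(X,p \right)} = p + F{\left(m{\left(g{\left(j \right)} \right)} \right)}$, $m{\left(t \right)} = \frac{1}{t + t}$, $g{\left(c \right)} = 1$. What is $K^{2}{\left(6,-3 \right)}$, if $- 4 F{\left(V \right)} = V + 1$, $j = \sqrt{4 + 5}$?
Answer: $\frac{729}{64} \approx 11.391$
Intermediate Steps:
$j = 3$ ($j = \sqrt{9} = 3$)
$m{\left(t \right)} = \frac{1}{2 t}$
$F{\left(V \right)} = - \frac{1}{4} - \frac{V}{4}$ ($F{\left(V \right)} = - \frac{V + 1}{4} = - \frac{1 + V}{4} = - \frac{1}{4} - \frac{V}{4}$)
$K{\left(X,p \right)} = - \frac{3}{8} + p$ ($K{\left(X,p \right)} = p - \left(\frac{1}{4} + \frac{\frac{1}{2} \cdot 1^{-1}}{4}\right) = p - \left(\frac{1}{4} + \frac{\frac{1}{2} \cdot 1}{4}\right) = p - \frac{3}{8} = - \frac{3}{8} + p$)
$K^{2}{\left(6,-3 \right)} = \left(- \frac{3}{8} - 3\right)^{2} = \left(- \frac{27}{8}\right)^{2} = \frac{729}{64}$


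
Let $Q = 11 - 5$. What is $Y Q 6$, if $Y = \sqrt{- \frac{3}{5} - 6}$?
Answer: $\frac{36 i \sqrt{165}}{5} \approx 92.486 i$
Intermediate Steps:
$Y = \frac{i \sqrt{165}}{5}$ ($Y = \sqrt{\left(-3\right) \frac{1}{5} - 6} = \sqrt{- \frac{3}{5} - 6} = \sqrt{- \frac{33}{5}} = \frac{i \sqrt{165}}{5} \approx 2.569 i$)
$Q = 6$
$Y Q 6 = \frac{i \sqrt{165}}{5} \cdot 6 \cdot 6 = \frac{6 i \sqrt{165}}{5} \cdot 6 = \frac{36 i \sqrt{165}}{5}$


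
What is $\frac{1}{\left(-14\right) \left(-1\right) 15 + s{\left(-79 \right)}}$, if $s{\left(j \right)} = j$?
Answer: $\frac{1}{131} \approx 0.0076336$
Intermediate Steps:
$\frac{1}{\left(-14\right) \left(-1\right) 15 + s{\left(-79 \right)}} = \frac{1}{\left(-14\right) \left(-1\right) 15 - 79} = \frac{1}{14 \cdot 15 - 79} = \frac{1}{210 - 79} = \frac{1}{131}$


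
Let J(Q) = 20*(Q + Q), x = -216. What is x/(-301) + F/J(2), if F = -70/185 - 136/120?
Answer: 9337861/13364400 ≈ 0.69871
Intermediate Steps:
F = -839/555 (F = -70*1/185 - 136*1/120 = -14/37 - 17/15 = -839/555 ≈ -1.5117)
J(Q) = 40*Q (J(Q) = 20*(2*Q) = 40*Q)
x/(-301) + F/J(2) = -216/(-301) - 839/(555*(40*2)) = -216*(-1/301) - 839/555/80 = 216/301 - 839/555*1/80 = 216/301 - 839/44400 = 9337861/13364400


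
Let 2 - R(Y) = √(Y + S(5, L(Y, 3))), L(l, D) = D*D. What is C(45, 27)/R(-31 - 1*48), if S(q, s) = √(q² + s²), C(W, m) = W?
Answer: 45/(2 - I*√(79 - √106)) ≈ 1.2379 + 5.1303*I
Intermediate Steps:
L(l, D) = D²
R(Y) = 2 - √(Y + √106) (R(Y) = 2 - √(Y + √(5² + (3²)²)) = 2 - √(Y + √(25 + 9²)) = 2 - √(Y + √(25 + 81)) = 2 - √(Y + √106))
C(45, 27)/R(-31 - 1*48) = 45/(2 - √((-31 - 1*48) + √106)) = 45/(2 - √((-31 - 48) + √106)) = 45/(2 - √(-79 + √106))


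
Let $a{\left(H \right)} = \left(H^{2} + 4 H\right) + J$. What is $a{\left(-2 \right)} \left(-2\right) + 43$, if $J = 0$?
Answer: $51$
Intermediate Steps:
$a{\left(H \right)} = H^{2} + 4 H$ ($a{\left(H \right)} = \left(H^{2} + 4 H\right) + 0 = H^{2} + 4 H$)
$a{\left(-2 \right)} \left(-2\right) + 43 = - 2 \left(4 - 2\right) \left(-2\right) + 43 = \left(-2\right) 2 \left(-2\right) + 43 = \left(-4\right) \left(-2\right) + 43 = 8 + 43 = 51$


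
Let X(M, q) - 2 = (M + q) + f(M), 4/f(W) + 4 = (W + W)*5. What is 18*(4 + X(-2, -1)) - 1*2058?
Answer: -2007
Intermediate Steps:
f(W) = 4/(-4 + 10*W) (f(W) = 4/(-4 + (W + W)*5) = 4/(-4 + (2*W)*5) = 4/(-4 + 10*W))
X(M, q) = 2 + M + q + 2/(-2 + 5*M) (X(M, q) = 2 + ((M + q) + 2/(-2 + 5*M)) = 2 + (M + q + 2/(-2 + 5*M)) = 2 + M + q + 2/(-2 + 5*M))
18*(4 + X(-2, -1)) - 1*2058 = 18*(4 + (2 + (-2 + 5*(-2))*(2 - 2 - 1))/(-2 + 5*(-2))) - 1*2058 = 18*(4 + (2 + (-2 - 10)*(-1))/(-2 - 10)) - 2058 = 18*(4 + (2 - 12*(-1))/(-12)) - 2058 = 18*(4 - (2 + 12)/12) - 2058 = 18*(4 - 1/12*14) - 2058 = 18*(4 - 7/6) - 2058 = 18*(17/6) - 2058 = 51 - 2058 = -2007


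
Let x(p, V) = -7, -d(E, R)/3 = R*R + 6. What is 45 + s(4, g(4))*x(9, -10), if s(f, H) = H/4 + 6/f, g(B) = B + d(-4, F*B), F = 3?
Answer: 815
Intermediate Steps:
d(E, R) = -18 - 3*R² (d(E, R) = -3*(R*R + 6) = -3*(R² + 6) = -3*(6 + R²) = -18 - 3*R²)
g(B) = -18 + B - 27*B² (g(B) = B + (-18 - 3*9*B²) = B + (-18 - 27*B²) = -18 + B - 27*B²)
s(f, H) = 6/f + H/4 (s(f, H) = H*(¼) + 6/f = H/4 + 6/f = 6/f + H/4)
45 + s(4, g(4))*x(9, -10) = 45 + (6/4 + (-18 + 4 - 27*4²)/4)*(-7) = 45 + (6*(¼) + (-18 + 4 - 27*16)/4)*(-7) = 45 + (3/2 + (-18 + 4 - 432)/4)*(-7) = 45 + (3/2 + (¼)*(-446))*(-7) = 45 + (3/2 - 223/2)*(-7) = 45 - 110*(-7) = 45 + 770 = 815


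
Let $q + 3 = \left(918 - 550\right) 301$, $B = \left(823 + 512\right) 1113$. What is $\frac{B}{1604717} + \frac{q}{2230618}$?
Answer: $\frac{3492121386895}{3579510625106} \approx 0.97559$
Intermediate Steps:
$B = 1485855$ ($B = 1335 \cdot 1113 = 1485855$)
$q = 110765$ ($q = -3 + \left(918 - 550\right) 301 = -3 + 368 \cdot 301 = -3 + 110768 = 110765$)
$\frac{B}{1604717} + \frac{q}{2230618} = \frac{1485855}{1604717} + \frac{110765}{2230618} = \frac{3492121386895}{3579510625106}$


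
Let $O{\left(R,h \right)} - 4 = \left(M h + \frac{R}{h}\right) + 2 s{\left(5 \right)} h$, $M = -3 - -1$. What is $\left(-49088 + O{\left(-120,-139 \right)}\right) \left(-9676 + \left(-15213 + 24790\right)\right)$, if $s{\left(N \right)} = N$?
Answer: $\frac{690735276}{139} \approx 4.9693 \cdot 10^{6}$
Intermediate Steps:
$M = -2$ ($M = -3 + 1 = -2$)
$O{\left(R,h \right)} = 4 + 8 h + \frac{R}{h}$ ($O{\left(R,h \right)} = 4 + \left(\left(- 2 h + \frac{R}{h}\right) + 2 \cdot 5 h\right) = 4 + \left(\left(- 2 h + \frac{R}{h}\right) + 10 h\right) = 4 + \left(8 h + \frac{R}{h}\right) = 4 + 8 h + \frac{R}{h}$)
$\left(-49088 + O{\left(-120,-139 \right)}\right) \left(-9676 + \left(-15213 + 24790\right)\right) = \left(-49088 + \left(4 + 8 \left(-139\right) - \frac{120}{-139}\right)\right) \left(-9676 + \left(-15213 + 24790\right)\right) = \left(-49088 - \frac{153892}{139}\right) \left(-9676 + 9577\right) = \left(-49088 + \left(4 - 1112 + \frac{120}{139}\right)\right) \left(-99\right) = \left(-49088 - \frac{153892}{139}\right) \left(-99\right) = \left(- \frac{6977124}{139}\right) \left(-99\right) = \frac{690735276}{139}$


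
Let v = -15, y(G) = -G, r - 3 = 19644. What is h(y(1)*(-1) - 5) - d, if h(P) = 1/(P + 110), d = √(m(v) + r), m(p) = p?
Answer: 1/106 - 4*√1227 ≈ -140.10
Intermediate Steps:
r = 19647 (r = 3 + 19644 = 19647)
d = 4*√1227 (d = √(-15 + 19647) = √19632 = 4*√1227 ≈ 140.11)
h(P) = 1/(110 + P)
h(y(1)*(-1) - 5) - d = 1/(110 + (-1*1*(-1) - 5)) - 4*√1227 = 1/(110 + (-1*(-1) - 5)) - 4*√1227 = 1/(110 + (1 - 5)) - 4*√1227 = 1/(110 - 4) - 4*√1227 = 1/106 - 4*√1227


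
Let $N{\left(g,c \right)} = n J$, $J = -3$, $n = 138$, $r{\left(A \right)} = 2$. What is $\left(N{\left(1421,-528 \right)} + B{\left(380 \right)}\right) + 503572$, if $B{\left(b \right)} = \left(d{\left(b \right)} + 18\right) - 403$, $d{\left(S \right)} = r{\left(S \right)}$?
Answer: $502775$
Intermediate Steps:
$d{\left(S \right)} = 2$
$B{\left(b \right)} = -383$ ($B{\left(b \right)} = \left(2 + 18\right) - 403 = 20 - 403 = -383$)
$N{\left(g,c \right)} = -414$ ($N{\left(g,c \right)} = 138 \left(-3\right) = -414$)
$\left(N{\left(1421,-528 \right)} + B{\left(380 \right)}\right) + 503572 = \left(-414 - 383\right) + 503572 = -797 + 503572 = 502775$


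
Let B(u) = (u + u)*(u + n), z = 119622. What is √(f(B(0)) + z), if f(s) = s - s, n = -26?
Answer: √119622 ≈ 345.86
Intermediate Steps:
B(u) = 2*u*(-26 + u) (B(u) = (u + u)*(u - 26) = (2*u)*(-26 + u) = 2*u*(-26 + u))
f(s) = 0
√(f(B(0)) + z) = √(0 + 119622) = √119622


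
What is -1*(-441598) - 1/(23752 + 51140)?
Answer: 33072157415/74892 ≈ 4.4160e+5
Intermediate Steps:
-1*(-441598) - 1/(23752 + 51140) = 441598 - 1/74892 = 33072157415/74892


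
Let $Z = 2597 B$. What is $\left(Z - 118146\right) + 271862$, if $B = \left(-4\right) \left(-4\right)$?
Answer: $195268$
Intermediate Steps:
$B = 16$
$Z = 41552$ ($Z = 2597 \cdot 16 = 41552$)
$\left(Z - 118146\right) + 271862 = \left(41552 - 118146\right) + 271862 = -76594 + 271862 = 195268$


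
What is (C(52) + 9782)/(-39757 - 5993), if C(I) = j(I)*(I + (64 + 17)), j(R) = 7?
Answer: -3571/15250 ≈ -0.23416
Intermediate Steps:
C(I) = 567 + 7*I (C(I) = 7*(I + (64 + 17)) = 7*(I + 81) = 7*(81 + I) = 567 + 7*I)
(C(52) + 9782)/(-39757 - 5993) = ((567 + 7*52) + 9782)/(-39757 - 5993) = ((567 + 364) + 9782)/(-45750) = (931 + 9782)*(-1/45750) = 10713*(-1/45750) = -3571/15250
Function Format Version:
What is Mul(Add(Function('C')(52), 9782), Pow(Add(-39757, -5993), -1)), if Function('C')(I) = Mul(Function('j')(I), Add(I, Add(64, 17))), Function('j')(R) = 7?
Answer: Rational(-3571, 15250) ≈ -0.23416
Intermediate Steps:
Function('C')(I) = Add(567, Mul(7, I)) (Function('C')(I) = Mul(7, Add(I, Add(64, 17))) = Mul(7, Add(I, 81)) = Mul(7, Add(81, I)) = Add(567, Mul(7, I)))
Mul(Add(Function('C')(52), 9782), Pow(Add(-39757, -5993), -1)) = Mul(Add(Add(567, Mul(7, 52)), 9782), Pow(Add(-39757, -5993), -1)) = Mul(Add(Add(567, 364), 9782), Pow(-45750, -1)) = Mul(Add(931, 9782), Rational(-1, 45750)) = Mul(10713, Rational(-1, 45750)) = Rational(-3571, 15250)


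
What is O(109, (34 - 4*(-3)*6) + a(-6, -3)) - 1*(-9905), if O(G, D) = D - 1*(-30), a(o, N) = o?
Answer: 10035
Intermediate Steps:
O(G, D) = 30 + D (O(G, D) = D + 30 = 30 + D)
O(109, (34 - 4*(-3)*6) + a(-6, -3)) - 1*(-9905) = (30 + ((34 - 4*(-3)*6) - 6)) - 1*(-9905) = (30 + ((34 + 12*6) - 6)) + 9905 = (30 + ((34 + 72) - 6)) + 9905 = (30 + (106 - 6)) + 9905 = (30 + 100) + 9905 = 130 + 9905 = 10035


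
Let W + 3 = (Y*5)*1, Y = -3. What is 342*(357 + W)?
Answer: 115938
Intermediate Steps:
W = -18 (W = -3 - 3*5*1 = -3 - 15*1 = -3 - 15 = -18)
342*(357 + W) = 342*(357 - 18) = 342*339 = 115938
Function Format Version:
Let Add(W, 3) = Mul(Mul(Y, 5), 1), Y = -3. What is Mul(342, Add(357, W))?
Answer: 115938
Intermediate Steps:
W = -18 (W = Add(-3, Mul(Mul(-3, 5), 1)) = Add(-3, Mul(-15, 1)) = Add(-3, -15) = -18)
Mul(342, Add(357, W)) = Mul(342, Add(357, -18)) = Mul(342, 339) = 115938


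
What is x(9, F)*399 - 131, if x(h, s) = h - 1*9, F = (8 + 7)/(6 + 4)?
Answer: -131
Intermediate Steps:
F = 3/2 (F = 15/10 = 15*(⅒) = 3/2 ≈ 1.5000)
x(h, s) = -9 + h (x(h, s) = h - 9 = -9 + h)
x(9, F)*399 - 131 = (-9 + 9)*399 - 131 = 0*399 - 131 = 0 - 131 = -131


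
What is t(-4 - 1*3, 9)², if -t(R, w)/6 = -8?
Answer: 2304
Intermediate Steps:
t(R, w) = 48 (t(R, w) = -6*(-8) = 48)
t(-4 - 1*3, 9)² = 48² = 2304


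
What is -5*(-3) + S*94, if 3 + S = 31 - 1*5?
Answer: 2177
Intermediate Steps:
S = 23 (S = -3 + (31 - 1*5) = -3 + (31 - 5) = -3 + 26 = 23)
-5*(-3) + S*94 = -5*(-3) + 23*94 = 15 + 2162 = 2177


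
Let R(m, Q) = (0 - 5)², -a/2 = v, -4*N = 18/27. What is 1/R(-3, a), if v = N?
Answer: 1/25 ≈ 0.040000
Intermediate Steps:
N = -⅙ (N = -9/(2*27) = -¼*⅔ = -⅙ ≈ -0.16667)
v = -⅙ ≈ -0.16667
a = ⅓ (a = -2*(-⅙) = ⅓ ≈ 0.33333)
R(m, Q) = 25 (R(m, Q) = (-5)² = 25)
1/R(-3, a) = 1/25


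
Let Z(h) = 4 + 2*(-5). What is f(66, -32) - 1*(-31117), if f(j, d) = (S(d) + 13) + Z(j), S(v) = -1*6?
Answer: 31118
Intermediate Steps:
S(v) = -6
Z(h) = -6 (Z(h) = 4 - 10 = -6)
f(j, d) = 1 (f(j, d) = (-6 + 13) - 6 = 7 - 6 = 1)
f(66, -32) - 1*(-31117) = 1 - 1*(-31117) = 1 + 31117 = 31118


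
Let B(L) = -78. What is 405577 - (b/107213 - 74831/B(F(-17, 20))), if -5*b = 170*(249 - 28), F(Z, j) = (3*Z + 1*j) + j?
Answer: 3383661628367/8362614 ≈ 4.0462e+5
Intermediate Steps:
F(Z, j) = 2*j + 3*Z (F(Z, j) = (3*Z + j) + j = (j + 3*Z) + j = 2*j + 3*Z)
b = -7514 (b = -34*(249 - 28) = -34*221 = -⅕*37570 = -7514)
405577 - (b/107213 - 74831/B(F(-17, 20))) = 405577 - (-7514/107213 - 74831/(-78)) = 405577 - (-7514*1/107213 - 74831*(-1/78)) = 405577 - (-7514/107213 + 74831/78) = 405577 - 1*8022269911/8362614 = 405577 - 8022269911/8362614 = 3383661628367/8362614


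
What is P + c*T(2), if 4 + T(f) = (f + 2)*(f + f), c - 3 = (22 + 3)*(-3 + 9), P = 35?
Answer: 1871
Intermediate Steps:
c = 153 (c = 3 + (22 + 3)*(-3 + 9) = 3 + 25*6 = 3 + 150 = 153)
T(f) = -4 + 2*f*(2 + f) (T(f) = -4 + (f + 2)*(f + f) = -4 + (2 + f)*(2*f) = -4 + 2*f*(2 + f))
P + c*T(2) = 35 + 153*(-4 + 2*2² + 4*2) = 35 + 153*(-4 + 2*4 + 8) = 35 + 153*(-4 + 8 + 8) = 35 + 153*12 = 35 + 1836 = 1871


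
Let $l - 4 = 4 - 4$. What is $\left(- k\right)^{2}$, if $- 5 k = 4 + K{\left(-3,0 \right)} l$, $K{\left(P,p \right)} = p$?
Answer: $\frac{16}{25} \approx 0.64$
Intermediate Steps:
$l = 4$ ($l = 4 + \left(4 - 4\right) = 4 + 0 = 4$)
$k = - \frac{4}{5}$ ($k = - \frac{4 + 0 \cdot 4}{5} = - \frac{4 + 0}{5} = \left(- \frac{1}{5}\right) 4 = - \frac{4}{5} \approx -0.8$)
$\left(- k\right)^{2} = \left(\left(-1\right) \left(- \frac{4}{5}\right)\right)^{2} = \left(\frac{4}{5}\right)^{2} = \frac{16}{25}$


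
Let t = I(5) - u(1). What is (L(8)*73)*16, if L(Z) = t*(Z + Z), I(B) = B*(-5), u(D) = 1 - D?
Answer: -467200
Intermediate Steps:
I(B) = -5*B
t = -25 (t = -5*5 - (1 - 1*1) = -25 - (1 - 1) = -25 - 1*0 = -25 + 0 = -25)
L(Z) = -50*Z (L(Z) = -25*(Z + Z) = -50*Z)
(L(8)*73)*16 = (-50*8*73)*16 = -400*73*16 = -29200*16 = -467200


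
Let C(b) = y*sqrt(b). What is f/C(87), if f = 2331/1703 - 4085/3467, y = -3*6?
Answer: -562411*sqrt(87)/4623067683 ≈ -0.0011347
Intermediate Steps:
y = -18
f = 1124822/5904301 (f = 2331*(1/1703) - 4085*1/3467 = 2331/1703 - 4085/3467 = 1124822/5904301 ≈ 0.19051)
C(b) = -18*sqrt(b)
f/C(87) = 1124822/(5904301*((-18*sqrt(87)))) = 1124822*(-sqrt(87)/1566)/5904301 = -562411*sqrt(87)/4623067683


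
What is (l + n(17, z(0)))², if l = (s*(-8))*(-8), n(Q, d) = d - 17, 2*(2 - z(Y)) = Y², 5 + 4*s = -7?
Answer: 42849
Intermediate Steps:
s = -3 (s = -5/4 + (¼)*(-7) = -5/4 - 7/4 = -3)
z(Y) = 2 - Y²/2
n(Q, d) = -17 + d
l = -192 (l = -3*(-8)*(-8) = 24*(-8) = -192)
(l + n(17, z(0)))² = (-192 + (-17 + (2 - ½*0²)))² = (-192 + (-17 + (2 - ½*0)))² = (-192 + (-17 + (2 + 0)))² = (-192 + (-17 + 2))² = (-192 - 15)² = (-207)² = 42849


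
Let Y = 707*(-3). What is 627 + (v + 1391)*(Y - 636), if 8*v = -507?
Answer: -29277081/8 ≈ -3.6596e+6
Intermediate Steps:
v = -507/8 (v = (⅛)*(-507) = -507/8 ≈ -63.375)
Y = -2121
627 + (v + 1391)*(Y - 636) = 627 + (-507/8 + 1391)*(-2121 - 636) = 627 + (10621/8)*(-2757) = 627 - 29282097/8 = -29277081/8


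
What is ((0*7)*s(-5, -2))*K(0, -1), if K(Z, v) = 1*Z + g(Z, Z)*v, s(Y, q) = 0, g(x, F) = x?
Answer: 0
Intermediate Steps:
K(Z, v) = Z + Z*v (K(Z, v) = 1*Z + Z*v = Z + Z*v)
((0*7)*s(-5, -2))*K(0, -1) = ((0*7)*0)*(0*(1 - 1)) = (0*0)*(0*0) = 0*0 = 0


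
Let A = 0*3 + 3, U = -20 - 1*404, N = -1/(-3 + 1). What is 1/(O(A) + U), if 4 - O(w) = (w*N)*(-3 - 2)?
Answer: -2/825 ≈ -0.0024242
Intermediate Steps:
N = ½ (N = -1/(-2) = -1*(-½) = ½ ≈ 0.50000)
U = -424 (U = -20 - 404 = -424)
A = 3 (A = 0 + 3 = 3)
O(w) = 4 + 5*w/2 (O(w) = 4 - w*(½)*(-3 - 2) = 4 - w/2*(-5) = 4 - (-5)*w/2 = 4 + 5*w/2)
1/(O(A) + U) = 1/((4 + (5/2)*3) - 424) = 1/((4 + 15/2) - 424) = 1/(23/2 - 424) = 1/(-825/2) = -2/825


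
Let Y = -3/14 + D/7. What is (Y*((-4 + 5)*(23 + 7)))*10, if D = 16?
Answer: 4350/7 ≈ 621.43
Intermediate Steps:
Y = 29/14 (Y = -3/14 + 16/7 = 29/14 ≈ 2.0714)
(Y*((-4 + 5)*(23 + 7)))*10 = (29*((-4 + 5)*(23 + 7))/14)*10 = (29*(1*30)/14)*10 = ((29/14)*30)*10 = (435/7)*10 = 4350/7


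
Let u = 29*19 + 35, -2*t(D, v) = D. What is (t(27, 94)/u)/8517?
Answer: -9/3327308 ≈ -2.7049e-6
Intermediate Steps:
t(D, v) = -D/2
u = 586 (u = 551 + 35 = 586)
(t(27, 94)/u)/8517 = (-½*27/586)/8517 = -27/2*1/586*(1/8517) = -27/1172*1/8517 = -9/3327308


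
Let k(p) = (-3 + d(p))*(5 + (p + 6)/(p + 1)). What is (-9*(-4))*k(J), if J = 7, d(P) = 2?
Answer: -477/2 ≈ -238.50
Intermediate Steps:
k(p) = -5 - (6 + p)/(1 + p) (k(p) = (-3 + 2)*(5 + (p + 6)/(p + 1)) = -(5 + (6 + p)/(1 + p)) = -5 - (6 + p)/(1 + p))
(-9*(-4))*k(J) = (-9*(-4))*((-11 - 6*7)/(1 + 7)) = 36*((-11 - 42)/8) = 36*((⅛)*(-53)) = 36*(-53/8) = -477/2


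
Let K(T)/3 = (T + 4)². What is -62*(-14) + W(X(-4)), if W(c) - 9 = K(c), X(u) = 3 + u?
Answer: 904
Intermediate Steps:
K(T) = 3*(4 + T)² (K(T) = 3*(T + 4)² = 3*(4 + T)²)
W(c) = 9 + 3*(4 + c)²
-62*(-14) + W(X(-4)) = -62*(-14) + (9 + 3*(4 + (3 - 4))²) = 868 + (9 + 3*(4 - 1)²) = 868 + (9 + 3*3²) = 868 + (9 + 3*9) = 868 + (9 + 27) = 868 + 36 = 904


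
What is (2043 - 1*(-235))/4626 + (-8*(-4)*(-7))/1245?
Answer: 299981/959895 ≈ 0.31251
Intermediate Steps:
(2043 - 1*(-235))/4626 + (-8*(-4)*(-7))/1245 = (2043 + 235)*(1/4626) + (32*(-7))*(1/1245) = 2278*(1/4626) - 224*1/1245 = 1139/2313 - 224/1245 = 299981/959895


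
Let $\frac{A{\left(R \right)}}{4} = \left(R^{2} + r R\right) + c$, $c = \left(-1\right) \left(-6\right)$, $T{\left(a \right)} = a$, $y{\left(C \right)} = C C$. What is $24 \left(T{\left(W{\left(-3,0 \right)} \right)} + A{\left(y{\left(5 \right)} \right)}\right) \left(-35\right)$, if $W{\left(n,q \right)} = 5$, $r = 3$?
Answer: $-2376360$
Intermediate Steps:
$y{\left(C \right)} = C^{2}$
$c = 6$
$A{\left(R \right)} = 24 + 4 R^{2} + 12 R$ ($A{\left(R \right)} = 4 \left(\left(R^{2} + 3 R\right) + 6\right) = 4 \left(6 + R^{2} + 3 R\right) = 24 + 4 R^{2} + 12 R$)
$24 \left(T{\left(W{\left(-3,0 \right)} \right)} + A{\left(y{\left(5 \right)} \right)}\right) \left(-35\right) = 24 \left(5 + \left(24 + 4 \left(5^{2}\right)^{2} + 12 \cdot 5^{2}\right)\right) \left(-35\right) = 24 \left(5 + \left(24 + 4 \cdot 25^{2} + 12 \cdot 25\right)\right) \left(-35\right) = 24 \left(5 + \left(24 + 4 \cdot 625 + 300\right)\right) \left(-35\right) = 24 \left(5 + \left(24 + 2500 + 300\right)\right) \left(-35\right) = 24 \left(5 + 2824\right) \left(-35\right) = 24 \cdot 2829 \left(-35\right) = 67896 \left(-35\right) = -2376360$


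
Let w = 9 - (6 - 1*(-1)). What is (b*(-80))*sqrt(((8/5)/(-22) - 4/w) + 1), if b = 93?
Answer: -1488*I*sqrt(3245)/11 ≈ -7705.8*I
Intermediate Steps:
w = 2 (w = 9 - (6 + 1) = 9 - 1*7 = 9 - 7 = 2)
(b*(-80))*sqrt(((8/5)/(-22) - 4/w) + 1) = (93*(-80))*sqrt(((8/5)/(-22) - 4/2) + 1) = -7440*sqrt(((8*(1/5))*(-1/22) - 4*1/2) + 1) = -7440*sqrt(((8/5)*(-1/22) - 2) + 1) = -7440*sqrt((-4/55 - 2) + 1) = -7440*sqrt(-114/55 + 1) = -1488*I*sqrt(3245)/11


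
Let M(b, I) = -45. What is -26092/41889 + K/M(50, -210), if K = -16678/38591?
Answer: -14870870666/24248075985 ≈ -0.61328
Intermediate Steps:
K = -16678/38591 (K = -16678*1/38591 = -16678/38591 ≈ -0.43217)
-26092/41889 + K/M(50, -210) = -26092/41889 - 16678/38591/(-45) = -26092*1/41889 - 16678/38591*(-1/45) = -26092/41889 + 16678/1736595 = -14870870666/24248075985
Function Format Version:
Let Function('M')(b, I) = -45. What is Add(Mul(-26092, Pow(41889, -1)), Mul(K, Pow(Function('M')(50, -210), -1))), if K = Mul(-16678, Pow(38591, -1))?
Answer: Rational(-14870870666, 24248075985) ≈ -0.61328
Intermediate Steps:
K = Rational(-16678, 38591) (K = Mul(-16678, Rational(1, 38591)) = Rational(-16678, 38591) ≈ -0.43217)
Add(Mul(-26092, Pow(41889, -1)), Mul(K, Pow(Function('M')(50, -210), -1))) = Add(Mul(-26092, Pow(41889, -1)), Mul(Rational(-16678, 38591), Pow(-45, -1))) = Add(Mul(-26092, Rational(1, 41889)), Mul(Rational(-16678, 38591), Rational(-1, 45))) = Add(Rational(-26092, 41889), Rational(16678, 1736595)) = Rational(-14870870666, 24248075985)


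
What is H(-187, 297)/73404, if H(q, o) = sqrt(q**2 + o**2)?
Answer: 11*sqrt(1018)/73404 ≈ 0.0047813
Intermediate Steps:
H(q, o) = sqrt(o**2 + q**2)
H(-187, 297)/73404 = sqrt(297**2 + (-187)**2)/73404 = sqrt(88209 + 34969)*(1/73404) = sqrt(123178)*(1/73404) = (11*sqrt(1018))*(1/73404) = 11*sqrt(1018)/73404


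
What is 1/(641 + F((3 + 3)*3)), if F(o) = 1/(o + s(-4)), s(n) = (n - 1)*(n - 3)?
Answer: 53/33974 ≈ 0.0015600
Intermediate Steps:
s(n) = (-1 + n)*(-3 + n)
F(o) = 1/(35 + o) (F(o) = 1/(o + (3 + (-4)² - 4*(-4))) = 1/(o + (3 + 16 + 16)) = 1/(o + 35) = 1/(35 + o))
1/(641 + F((3 + 3)*3)) = 1/(641 + 1/(35 + (3 + 3)*3)) = 1/(641 + 1/(35 + 6*3)) = 1/(641 + 1/(35 + 18)) = 1/(641 + 1/53) = 1/(33974/53) = 53/33974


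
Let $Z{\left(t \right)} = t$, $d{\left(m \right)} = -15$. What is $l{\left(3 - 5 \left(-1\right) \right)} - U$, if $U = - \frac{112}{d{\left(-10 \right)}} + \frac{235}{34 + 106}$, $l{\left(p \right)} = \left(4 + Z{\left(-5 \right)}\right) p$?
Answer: $- \frac{7201}{420} \approx -17.145$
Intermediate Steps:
$l{\left(p \right)} = - p$ ($l{\left(p \right)} = \left(4 - 5\right) p = - p$)
$U = \frac{3841}{420}$ ($U = - \frac{112}{-15} + \frac{235}{34 + 106} = \left(-112\right) \left(- \frac{1}{15}\right) + \frac{235}{140} = \frac{112}{15} + 235 \cdot \frac{1}{140} = \frac{112}{15} + \frac{47}{28} = \frac{3841}{420} \approx 9.1452$)
$l{\left(3 - 5 \left(-1\right) \right)} - U = - (3 - 5 \left(-1\right)) - \frac{3841}{420} = - (3 - -5) - \frac{3841}{420} = - (3 + 5) - \frac{3841}{420} = \left(-1\right) 8 - \frac{3841}{420} = -8 - \frac{3841}{420} = - \frac{7201}{420}$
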